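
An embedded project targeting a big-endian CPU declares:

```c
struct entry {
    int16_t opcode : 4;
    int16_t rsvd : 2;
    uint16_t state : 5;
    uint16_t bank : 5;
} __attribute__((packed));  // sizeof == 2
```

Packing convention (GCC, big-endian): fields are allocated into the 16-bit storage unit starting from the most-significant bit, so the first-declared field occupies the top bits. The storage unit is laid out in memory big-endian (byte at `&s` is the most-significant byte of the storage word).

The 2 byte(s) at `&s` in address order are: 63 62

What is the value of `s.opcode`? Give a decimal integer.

[0]=0x63 [1]=0x62 (big-endian) → word 0x6362
opcode:4 @ bit 12 → (0x6362>>12)&0xf = 0x6  ←
rsvd:2 @ bit 10 → (0x6362>>10)&0x3 = 0x0
state:5 @ bit 5 → (0x6362>>5)&0x1f = 0x1b
bank:5 @ bit 0 → (0x6362>>0)&0x1f = 0x2
opcode signed 4b, MSB=0: value = 6

6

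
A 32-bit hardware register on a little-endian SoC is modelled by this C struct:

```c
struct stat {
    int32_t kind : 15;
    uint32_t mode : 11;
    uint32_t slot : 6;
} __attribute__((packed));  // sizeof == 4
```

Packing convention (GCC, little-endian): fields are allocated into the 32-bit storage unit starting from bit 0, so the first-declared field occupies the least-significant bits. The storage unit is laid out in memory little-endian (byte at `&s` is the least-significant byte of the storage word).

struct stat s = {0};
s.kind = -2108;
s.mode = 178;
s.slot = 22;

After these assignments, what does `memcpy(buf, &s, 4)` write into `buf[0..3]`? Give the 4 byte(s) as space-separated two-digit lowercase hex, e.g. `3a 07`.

kind (15b) val=-2108 bits=0x77c4 at bit 0: 0x000077c4
mode (11b) val=178 bits=0xb2 at bit 15: 0x005977c4
slot (6b) val=22 bits=0x16 at bit 26: 0x585977c4
word = 0x585977c4 → little-endian bytes:
  [0]=0xc4  [1]=0x77  [2]=0x59  [3]=0x58

c4 77 59 58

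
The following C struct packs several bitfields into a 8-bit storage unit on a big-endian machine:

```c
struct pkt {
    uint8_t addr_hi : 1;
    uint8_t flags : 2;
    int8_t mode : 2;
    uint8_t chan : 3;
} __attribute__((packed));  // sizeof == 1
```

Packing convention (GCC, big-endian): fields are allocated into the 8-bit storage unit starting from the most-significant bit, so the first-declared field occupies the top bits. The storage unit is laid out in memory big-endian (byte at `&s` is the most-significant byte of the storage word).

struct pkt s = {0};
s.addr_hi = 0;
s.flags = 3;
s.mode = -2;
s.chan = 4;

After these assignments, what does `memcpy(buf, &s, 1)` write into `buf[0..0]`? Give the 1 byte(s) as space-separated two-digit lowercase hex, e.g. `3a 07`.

74

[7+:1] addr_hi=0 & 0x1 = 0x0; word=0x00
[5+:2] flags=3 & 0x3 = 0x3; word=0x60
[3+:2] mode=-2 & 0x3 = 0x2; word=0x70
[0+:3] chan=4 & 0x7 = 0x4; word=0x74
word = 0x74 → big-endian bytes:
  [0]=0x74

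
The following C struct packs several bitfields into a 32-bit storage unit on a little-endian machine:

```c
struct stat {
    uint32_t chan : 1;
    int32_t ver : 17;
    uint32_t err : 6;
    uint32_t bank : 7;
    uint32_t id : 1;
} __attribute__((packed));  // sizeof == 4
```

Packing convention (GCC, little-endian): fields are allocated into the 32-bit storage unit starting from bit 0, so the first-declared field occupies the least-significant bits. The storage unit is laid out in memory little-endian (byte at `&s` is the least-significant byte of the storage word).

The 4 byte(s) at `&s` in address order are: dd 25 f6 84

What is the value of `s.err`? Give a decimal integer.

61

[0]=0xdd [1]=0x25 [2]=0xf6 [3]=0x84 (little-endian) → word 0x84f625dd
chan:1 @ bit 0 → (0x84f625dd>>0)&0x1 = 0x1
ver:17 @ bit 1 → (0x84f625dd>>1)&0x1ffff = 0x112ee
err:6 @ bit 18 → (0x84f625dd>>18)&0x3f = 0x3d  ←
bank:7 @ bit 24 → (0x84f625dd>>24)&0x7f = 0x4
id:1 @ bit 31 → (0x84f625dd>>31)&0x1 = 0x1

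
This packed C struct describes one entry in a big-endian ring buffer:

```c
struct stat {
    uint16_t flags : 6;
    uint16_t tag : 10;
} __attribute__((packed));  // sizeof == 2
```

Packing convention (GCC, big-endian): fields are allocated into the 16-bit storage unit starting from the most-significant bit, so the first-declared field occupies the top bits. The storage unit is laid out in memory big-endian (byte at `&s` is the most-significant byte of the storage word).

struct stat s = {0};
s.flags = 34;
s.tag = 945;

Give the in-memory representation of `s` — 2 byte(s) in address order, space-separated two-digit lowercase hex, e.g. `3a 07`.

8b b1

flags (6b) val=34 bits=0x22 at bit 10: 0x8800
tag (10b) val=945 bits=0x3b1 at bit 0: 0x8bb1
word = 0x8bb1 → big-endian bytes:
  [0]=0x8b  [1]=0xb1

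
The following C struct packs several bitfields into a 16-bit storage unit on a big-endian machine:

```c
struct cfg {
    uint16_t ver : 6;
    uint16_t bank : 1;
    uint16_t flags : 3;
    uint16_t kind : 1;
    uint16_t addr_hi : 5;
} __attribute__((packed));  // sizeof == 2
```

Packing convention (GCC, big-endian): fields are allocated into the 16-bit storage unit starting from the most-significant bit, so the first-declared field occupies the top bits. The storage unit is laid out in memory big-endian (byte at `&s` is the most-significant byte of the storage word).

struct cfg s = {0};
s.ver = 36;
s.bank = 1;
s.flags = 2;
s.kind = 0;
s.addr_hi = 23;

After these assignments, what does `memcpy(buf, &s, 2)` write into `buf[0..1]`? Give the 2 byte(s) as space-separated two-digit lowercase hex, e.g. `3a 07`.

92 97

ver:6 = 36 → 0x24 << 10 → word 0x9000
bank:1 = 1 → 0x1 << 9 → word 0x9200
flags:3 = 2 → 0x2 << 6 → word 0x9280
kind:1 = 0 → 0x0 << 5 → word 0x9280
addr_hi:5 = 23 → 0x17 << 0 → word 0x9297
word = 0x9297 → big-endian bytes:
  [0]=0x92  [1]=0x97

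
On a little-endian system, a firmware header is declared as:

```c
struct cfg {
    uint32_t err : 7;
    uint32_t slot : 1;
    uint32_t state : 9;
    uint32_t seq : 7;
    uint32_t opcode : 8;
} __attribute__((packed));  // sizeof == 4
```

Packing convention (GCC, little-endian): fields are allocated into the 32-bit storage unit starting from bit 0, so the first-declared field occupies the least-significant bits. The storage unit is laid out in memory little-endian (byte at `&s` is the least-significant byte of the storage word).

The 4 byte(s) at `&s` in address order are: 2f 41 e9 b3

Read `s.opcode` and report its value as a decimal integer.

179

[0]=0x2f [1]=0x41 [2]=0xe9 [3]=0xb3 (little-endian) → word 0xb3e9412f
err:7 @ bit 0 → (0xb3e9412f>>0)&0x7f = 0x2f
slot:1 @ bit 7 → (0xb3e9412f>>7)&0x1 = 0x0
state:9 @ bit 8 → (0xb3e9412f>>8)&0x1ff = 0x141
seq:7 @ bit 17 → (0xb3e9412f>>17)&0x7f = 0x74
opcode:8 @ bit 24 → (0xb3e9412f>>24)&0xff = 0xb3  ←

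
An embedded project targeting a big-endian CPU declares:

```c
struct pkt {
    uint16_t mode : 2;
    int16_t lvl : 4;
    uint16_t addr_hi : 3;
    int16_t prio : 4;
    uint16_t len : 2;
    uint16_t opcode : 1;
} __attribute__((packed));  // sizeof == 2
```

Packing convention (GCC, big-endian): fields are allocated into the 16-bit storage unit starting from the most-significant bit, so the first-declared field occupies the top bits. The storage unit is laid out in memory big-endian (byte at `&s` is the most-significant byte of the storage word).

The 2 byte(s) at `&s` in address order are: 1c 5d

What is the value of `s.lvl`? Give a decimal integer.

7

[0]=0x1c [1]=0x5d (big-endian) → word 0x1c5d
mode [14+:2] = (word>>14) & 0x3 = 0
lvl [10+:4] = (word>>10) & 0xf = 7  ←
addr_hi [7+:3] = (word>>7) & 0x7 = 0
prio [3+:4] = (word>>3) & 0xf = 11
len [1+:2] = (word>>1) & 0x3 = 2
opcode [0+:1] = (word>>0) & 0x1 = 1
lvl signed 4b, MSB=0: value = 7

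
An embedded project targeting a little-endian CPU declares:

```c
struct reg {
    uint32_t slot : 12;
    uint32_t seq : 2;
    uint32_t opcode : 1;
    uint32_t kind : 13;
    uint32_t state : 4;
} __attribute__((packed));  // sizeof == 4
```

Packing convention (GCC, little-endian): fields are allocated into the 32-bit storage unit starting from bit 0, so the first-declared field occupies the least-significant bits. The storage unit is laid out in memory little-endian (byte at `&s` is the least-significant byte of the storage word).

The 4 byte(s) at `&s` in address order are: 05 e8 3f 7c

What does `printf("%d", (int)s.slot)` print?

[0]=0x05 [1]=0xe8 [2]=0x3f [3]=0x7c (little-endian) → word 0x7c3fe805
slot [0+:12] = (word>>0) & 0xfff = 2053  ←
seq [12+:2] = (word>>12) & 0x3 = 2
opcode [14+:1] = (word>>14) & 0x1 = 1
kind [15+:13] = (word>>15) & 0x1fff = 6271
state [28+:4] = (word>>28) & 0xf = 7

2053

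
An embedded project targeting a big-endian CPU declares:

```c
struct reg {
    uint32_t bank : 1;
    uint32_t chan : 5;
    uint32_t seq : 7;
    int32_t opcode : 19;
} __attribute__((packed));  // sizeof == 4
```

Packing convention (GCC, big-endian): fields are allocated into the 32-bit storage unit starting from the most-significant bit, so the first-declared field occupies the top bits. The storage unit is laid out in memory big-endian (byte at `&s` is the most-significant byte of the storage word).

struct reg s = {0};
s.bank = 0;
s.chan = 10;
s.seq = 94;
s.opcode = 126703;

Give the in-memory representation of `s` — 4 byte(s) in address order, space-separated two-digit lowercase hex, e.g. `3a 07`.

2a f1 ee ef

[31+:1] bank=0 & 0x1 = 0x0; word=0x00000000
[26+:5] chan=10 & 0x1f = 0xa; word=0x28000000
[19+:7] seq=94 & 0x7f = 0x5e; word=0x2af00000
[0+:19] opcode=126703 & 0x7ffff = 0x1eeef; word=0x2af1eeef
word = 0x2af1eeef → big-endian bytes:
  [0]=0x2a  [1]=0xf1  [2]=0xee  [3]=0xef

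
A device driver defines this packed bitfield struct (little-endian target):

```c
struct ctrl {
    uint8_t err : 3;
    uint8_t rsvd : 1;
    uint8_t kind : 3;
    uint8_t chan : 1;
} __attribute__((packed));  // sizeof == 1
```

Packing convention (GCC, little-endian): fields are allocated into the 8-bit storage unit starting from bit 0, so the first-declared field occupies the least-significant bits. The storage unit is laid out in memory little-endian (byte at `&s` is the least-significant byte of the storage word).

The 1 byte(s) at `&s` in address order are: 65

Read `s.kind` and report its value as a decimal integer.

6

[0]=0x65 (little-endian) → word 0x65
err [0+:3] = (word>>0) & 0x7 = 5
rsvd [3+:1] = (word>>3) & 0x1 = 0
kind [4+:3] = (word>>4) & 0x7 = 6  ←
chan [7+:1] = (word>>7) & 0x1 = 0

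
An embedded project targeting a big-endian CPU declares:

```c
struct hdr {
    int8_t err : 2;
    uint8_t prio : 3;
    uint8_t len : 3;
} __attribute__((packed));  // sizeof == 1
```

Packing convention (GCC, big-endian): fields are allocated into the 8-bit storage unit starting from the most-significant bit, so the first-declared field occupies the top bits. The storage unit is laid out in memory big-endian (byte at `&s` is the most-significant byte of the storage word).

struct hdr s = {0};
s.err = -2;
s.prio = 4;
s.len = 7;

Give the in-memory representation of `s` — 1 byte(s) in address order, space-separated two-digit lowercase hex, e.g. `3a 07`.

a7

err (2b) val=-2 bits=0x2 at bit 6: 0x80
prio (3b) val=4 bits=0x4 at bit 3: 0xa0
len (3b) val=7 bits=0x7 at bit 0: 0xa7
word = 0xa7 → big-endian bytes:
  [0]=0xa7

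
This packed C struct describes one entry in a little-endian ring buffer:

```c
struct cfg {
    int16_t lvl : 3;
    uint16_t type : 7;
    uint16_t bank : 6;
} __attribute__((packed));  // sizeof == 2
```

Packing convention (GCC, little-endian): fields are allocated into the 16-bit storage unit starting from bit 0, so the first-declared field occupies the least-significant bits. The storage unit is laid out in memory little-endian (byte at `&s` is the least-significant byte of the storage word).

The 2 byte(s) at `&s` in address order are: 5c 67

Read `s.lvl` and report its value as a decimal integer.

-4

[0]=0x5c [1]=0x67 (little-endian) → word 0x675c
lvl:3 @ bit 0 → (0x675c>>0)&0x7 = 0x4  ←
type:7 @ bit 3 → (0x675c>>3)&0x7f = 0x6b
bank:6 @ bit 10 → (0x675c>>10)&0x3f = 0x19
lvl signed 3b, MSB=1: 4 - 8 = -4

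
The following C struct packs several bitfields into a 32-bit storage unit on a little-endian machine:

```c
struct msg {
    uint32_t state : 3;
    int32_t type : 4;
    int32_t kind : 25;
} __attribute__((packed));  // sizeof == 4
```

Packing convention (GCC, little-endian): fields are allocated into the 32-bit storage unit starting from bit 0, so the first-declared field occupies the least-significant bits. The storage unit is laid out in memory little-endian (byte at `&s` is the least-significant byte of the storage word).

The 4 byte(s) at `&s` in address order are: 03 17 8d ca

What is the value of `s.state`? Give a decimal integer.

[0]=0x03 [1]=0x17 [2]=0x8d [3]=0xca (little-endian) → word 0xca8d1703
state:3 @ bit 0 → (0xca8d1703>>0)&0x7 = 0x3  ←
type:4 @ bit 3 → (0xca8d1703>>3)&0xf = 0x0
kind:25 @ bit 7 → (0xca8d1703>>7)&0x1ffffff = 0x1951a2e

3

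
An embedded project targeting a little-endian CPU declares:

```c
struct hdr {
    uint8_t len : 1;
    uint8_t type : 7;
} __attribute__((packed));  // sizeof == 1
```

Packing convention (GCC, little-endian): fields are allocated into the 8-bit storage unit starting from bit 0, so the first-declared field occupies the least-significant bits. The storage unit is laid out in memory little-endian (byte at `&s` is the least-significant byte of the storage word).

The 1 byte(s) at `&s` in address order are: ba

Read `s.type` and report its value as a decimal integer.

[0]=0xba (little-endian) → word 0xba
len [0+:1] = (word>>0) & 0x1 = 0
type [1+:7] = (word>>1) & 0x7f = 93  ←

93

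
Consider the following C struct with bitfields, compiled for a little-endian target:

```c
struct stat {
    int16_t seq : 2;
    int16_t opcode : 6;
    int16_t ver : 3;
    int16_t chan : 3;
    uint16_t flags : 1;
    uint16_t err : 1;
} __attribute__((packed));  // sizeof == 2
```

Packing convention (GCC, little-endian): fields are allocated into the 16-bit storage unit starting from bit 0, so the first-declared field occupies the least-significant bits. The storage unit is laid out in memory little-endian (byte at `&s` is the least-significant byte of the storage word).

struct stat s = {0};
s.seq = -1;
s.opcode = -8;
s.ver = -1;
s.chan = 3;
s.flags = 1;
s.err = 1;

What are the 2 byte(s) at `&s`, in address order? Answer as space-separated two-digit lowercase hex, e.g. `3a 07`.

e3 df

seq:2 = -1 → 0x3 << 0 → word 0x0003
opcode:6 = -8 → 0x38 << 2 → word 0x00e3
ver:3 = -1 → 0x7 << 8 → word 0x07e3
chan:3 = 3 → 0x3 << 11 → word 0x1fe3
flags:1 = 1 → 0x1 << 14 → word 0x5fe3
err:1 = 1 → 0x1 << 15 → word 0xdfe3
word = 0xdfe3 → little-endian bytes:
  [0]=0xe3  [1]=0xdf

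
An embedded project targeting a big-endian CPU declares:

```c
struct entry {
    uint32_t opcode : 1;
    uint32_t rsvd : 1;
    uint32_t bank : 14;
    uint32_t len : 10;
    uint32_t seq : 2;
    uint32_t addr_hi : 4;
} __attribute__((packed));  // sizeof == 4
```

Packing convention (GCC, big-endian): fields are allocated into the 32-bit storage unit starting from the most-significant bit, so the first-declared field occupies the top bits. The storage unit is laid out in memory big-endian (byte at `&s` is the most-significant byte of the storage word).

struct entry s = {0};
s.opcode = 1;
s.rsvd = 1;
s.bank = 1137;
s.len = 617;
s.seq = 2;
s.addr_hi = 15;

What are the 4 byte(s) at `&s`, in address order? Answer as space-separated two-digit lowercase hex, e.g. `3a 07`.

opcode (1b) val=1 bits=0x1 at bit 31: 0x80000000
rsvd (1b) val=1 bits=0x1 at bit 30: 0xc0000000
bank (14b) val=1137 bits=0x471 at bit 16: 0xc4710000
len (10b) val=617 bits=0x269 at bit 6: 0xc4719a40
seq (2b) val=2 bits=0x2 at bit 4: 0xc4719a60
addr_hi (4b) val=15 bits=0xf at bit 0: 0xc4719a6f
word = 0xc4719a6f → big-endian bytes:
  [0]=0xc4  [1]=0x71  [2]=0x9a  [3]=0x6f

c4 71 9a 6f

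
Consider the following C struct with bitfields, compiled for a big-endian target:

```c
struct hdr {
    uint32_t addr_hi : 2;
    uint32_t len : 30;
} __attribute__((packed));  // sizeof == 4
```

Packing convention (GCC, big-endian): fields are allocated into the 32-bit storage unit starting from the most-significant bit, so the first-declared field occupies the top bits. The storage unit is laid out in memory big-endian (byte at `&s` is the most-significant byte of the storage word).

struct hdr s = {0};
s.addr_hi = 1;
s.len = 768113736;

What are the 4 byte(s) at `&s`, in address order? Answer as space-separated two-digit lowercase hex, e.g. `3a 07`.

addr_hi:2 = 1 → 0x1 << 30 → word 0x40000000
len:30 = 768113736 → 0x2dc87c48 << 0 → word 0x6dc87c48
word = 0x6dc87c48 → big-endian bytes:
  [0]=0x6d  [1]=0xc8  [2]=0x7c  [3]=0x48

6d c8 7c 48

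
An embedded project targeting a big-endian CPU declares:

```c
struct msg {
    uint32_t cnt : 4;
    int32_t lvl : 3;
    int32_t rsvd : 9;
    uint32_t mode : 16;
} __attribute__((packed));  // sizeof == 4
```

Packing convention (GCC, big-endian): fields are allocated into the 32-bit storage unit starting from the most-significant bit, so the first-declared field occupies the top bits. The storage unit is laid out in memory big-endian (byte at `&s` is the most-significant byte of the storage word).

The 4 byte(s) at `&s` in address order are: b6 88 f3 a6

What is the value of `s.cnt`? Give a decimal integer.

11

[0]=0xb6 [1]=0x88 [2]=0xf3 [3]=0xa6 (big-endian) → word 0xb688f3a6
cnt [28+:4] = (word>>28) & 0xf = 11  ←
lvl [25+:3] = (word>>25) & 0x7 = 3
rsvd [16+:9] = (word>>16) & 0x1ff = 136
mode [0+:16] = (word>>0) & 0xffff = 62374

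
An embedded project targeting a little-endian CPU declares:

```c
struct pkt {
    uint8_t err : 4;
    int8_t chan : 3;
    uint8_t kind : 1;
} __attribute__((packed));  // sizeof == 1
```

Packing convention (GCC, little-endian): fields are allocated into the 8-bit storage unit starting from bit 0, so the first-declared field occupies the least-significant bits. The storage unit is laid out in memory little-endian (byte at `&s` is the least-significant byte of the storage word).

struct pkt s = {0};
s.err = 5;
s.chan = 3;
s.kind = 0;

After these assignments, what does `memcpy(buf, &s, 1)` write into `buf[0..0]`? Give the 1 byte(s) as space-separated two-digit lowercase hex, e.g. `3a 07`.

err (4b) val=5 bits=0x5 at bit 0: 0x05
chan (3b) val=3 bits=0x3 at bit 4: 0x35
kind (1b) val=0 bits=0x0 at bit 7: 0x35
word = 0x35 → little-endian bytes:
  [0]=0x35

35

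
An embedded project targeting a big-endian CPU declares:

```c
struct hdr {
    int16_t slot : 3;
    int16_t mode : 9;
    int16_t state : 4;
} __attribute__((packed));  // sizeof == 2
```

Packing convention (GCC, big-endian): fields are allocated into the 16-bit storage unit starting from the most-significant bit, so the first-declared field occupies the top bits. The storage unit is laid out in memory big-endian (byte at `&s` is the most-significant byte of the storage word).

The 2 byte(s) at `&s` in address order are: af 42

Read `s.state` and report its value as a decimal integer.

2

[0]=0xaf [1]=0x42 (big-endian) → word 0xaf42
slot [13+:3] = (word>>13) & 0x7 = 5
mode [4+:9] = (word>>4) & 0x1ff = 244
state [0+:4] = (word>>0) & 0xf = 2  ←
state signed 4b, MSB=0: value = 2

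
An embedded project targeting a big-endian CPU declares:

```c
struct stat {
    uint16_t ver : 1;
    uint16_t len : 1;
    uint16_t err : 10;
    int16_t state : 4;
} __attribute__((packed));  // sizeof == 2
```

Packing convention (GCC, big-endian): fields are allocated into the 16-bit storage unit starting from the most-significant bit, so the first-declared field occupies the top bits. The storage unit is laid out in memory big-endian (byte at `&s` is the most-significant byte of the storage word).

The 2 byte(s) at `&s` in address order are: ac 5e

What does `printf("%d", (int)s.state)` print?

[0]=0xac [1]=0x5e (big-endian) → word 0xac5e
ver [15+:1] = (word>>15) & 0x1 = 1
len [14+:1] = (word>>14) & 0x1 = 0
err [4+:10] = (word>>4) & 0x3ff = 709
state [0+:4] = (word>>0) & 0xf = 14  ←
state signed 4b, MSB=1: 14 - 16 = -2

-2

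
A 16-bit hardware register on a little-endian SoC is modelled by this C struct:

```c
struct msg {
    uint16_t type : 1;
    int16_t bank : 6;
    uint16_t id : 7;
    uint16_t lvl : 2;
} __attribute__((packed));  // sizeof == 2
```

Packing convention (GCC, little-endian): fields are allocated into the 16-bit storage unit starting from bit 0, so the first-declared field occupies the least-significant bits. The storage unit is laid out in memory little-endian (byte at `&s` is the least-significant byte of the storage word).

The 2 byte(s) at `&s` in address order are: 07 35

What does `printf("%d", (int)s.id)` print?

106

[0]=0x07 [1]=0x35 (little-endian) → word 0x3507
type:1 @ bit 0 → (0x3507>>0)&0x1 = 0x1
bank:6 @ bit 1 → (0x3507>>1)&0x3f = 0x3
id:7 @ bit 7 → (0x3507>>7)&0x7f = 0x6a  ←
lvl:2 @ bit 14 → (0x3507>>14)&0x3 = 0x0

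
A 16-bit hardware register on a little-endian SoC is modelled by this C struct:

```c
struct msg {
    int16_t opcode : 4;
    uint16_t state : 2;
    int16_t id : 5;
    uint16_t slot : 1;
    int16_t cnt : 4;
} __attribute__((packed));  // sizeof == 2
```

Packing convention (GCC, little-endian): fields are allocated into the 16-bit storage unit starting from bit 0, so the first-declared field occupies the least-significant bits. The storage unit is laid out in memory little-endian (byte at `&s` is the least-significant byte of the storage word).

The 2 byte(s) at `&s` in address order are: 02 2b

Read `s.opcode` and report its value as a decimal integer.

2

[0]=0x02 [1]=0x2b (little-endian) → word 0x2b02
opcode:4 @ bit 0 → (0x2b02>>0)&0xf = 0x2  ←
state:2 @ bit 4 → (0x2b02>>4)&0x3 = 0x0
id:5 @ bit 6 → (0x2b02>>6)&0x1f = 0xc
slot:1 @ bit 11 → (0x2b02>>11)&0x1 = 0x1
cnt:4 @ bit 12 → (0x2b02>>12)&0xf = 0x2
opcode signed 4b, MSB=0: value = 2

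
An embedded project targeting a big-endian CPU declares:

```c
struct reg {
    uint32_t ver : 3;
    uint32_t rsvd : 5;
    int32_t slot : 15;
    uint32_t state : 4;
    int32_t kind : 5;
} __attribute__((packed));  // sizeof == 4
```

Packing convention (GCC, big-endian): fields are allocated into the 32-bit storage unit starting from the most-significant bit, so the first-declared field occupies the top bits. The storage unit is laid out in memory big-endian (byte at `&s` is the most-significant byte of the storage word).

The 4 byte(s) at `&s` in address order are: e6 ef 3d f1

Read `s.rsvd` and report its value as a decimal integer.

6

[0]=0xe6 [1]=0xef [2]=0x3d [3]=0xf1 (big-endian) → word 0xe6ef3df1
ver:3 @ bit 29 → (0xe6ef3df1>>29)&0x7 = 0x7
rsvd:5 @ bit 24 → (0xe6ef3df1>>24)&0x1f = 0x6  ←
slot:15 @ bit 9 → (0xe6ef3df1>>9)&0x7fff = 0x779e
state:4 @ bit 5 → (0xe6ef3df1>>5)&0xf = 0xf
kind:5 @ bit 0 → (0xe6ef3df1>>0)&0x1f = 0x11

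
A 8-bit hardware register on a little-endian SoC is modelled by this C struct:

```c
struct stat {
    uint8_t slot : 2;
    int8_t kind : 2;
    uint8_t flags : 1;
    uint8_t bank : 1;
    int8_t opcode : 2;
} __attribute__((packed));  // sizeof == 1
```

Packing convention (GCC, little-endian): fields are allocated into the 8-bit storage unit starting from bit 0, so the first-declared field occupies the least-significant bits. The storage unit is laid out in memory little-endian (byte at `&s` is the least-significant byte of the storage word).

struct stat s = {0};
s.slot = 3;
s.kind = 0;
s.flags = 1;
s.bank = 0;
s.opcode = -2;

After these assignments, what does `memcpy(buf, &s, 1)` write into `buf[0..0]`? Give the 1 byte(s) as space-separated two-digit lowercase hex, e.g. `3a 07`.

93

[0+:2] slot=3 & 0x3 = 0x3; word=0x03
[2+:2] kind=0 & 0x3 = 0x0; word=0x03
[4+:1] flags=1 & 0x1 = 0x1; word=0x13
[5+:1] bank=0 & 0x1 = 0x0; word=0x13
[6+:2] opcode=-2 & 0x3 = 0x2; word=0x93
word = 0x93 → little-endian bytes:
  [0]=0x93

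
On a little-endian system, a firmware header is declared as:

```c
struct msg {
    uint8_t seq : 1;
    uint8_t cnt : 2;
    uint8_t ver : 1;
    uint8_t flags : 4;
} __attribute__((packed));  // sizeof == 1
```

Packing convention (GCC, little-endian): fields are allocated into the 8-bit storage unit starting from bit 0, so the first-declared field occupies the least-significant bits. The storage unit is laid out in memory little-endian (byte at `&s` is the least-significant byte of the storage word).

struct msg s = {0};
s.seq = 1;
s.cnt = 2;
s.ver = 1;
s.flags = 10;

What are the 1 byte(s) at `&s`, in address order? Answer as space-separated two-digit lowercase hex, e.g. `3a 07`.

ad

seq:1 = 1 → 0x1 << 0 → word 0x01
cnt:2 = 2 → 0x2 << 1 → word 0x05
ver:1 = 1 → 0x1 << 3 → word 0x0d
flags:4 = 10 → 0xa << 4 → word 0xad
word = 0xad → little-endian bytes:
  [0]=0xad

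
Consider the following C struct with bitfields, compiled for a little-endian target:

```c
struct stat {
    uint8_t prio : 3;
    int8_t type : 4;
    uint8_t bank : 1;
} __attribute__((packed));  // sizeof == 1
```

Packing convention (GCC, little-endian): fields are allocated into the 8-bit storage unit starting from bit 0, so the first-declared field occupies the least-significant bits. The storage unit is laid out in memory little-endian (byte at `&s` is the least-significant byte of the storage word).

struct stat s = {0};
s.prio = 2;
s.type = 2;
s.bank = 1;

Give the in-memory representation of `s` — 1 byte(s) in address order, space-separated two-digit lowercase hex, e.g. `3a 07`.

92

[0+:3] prio=2 & 0x7 = 0x2; word=0x02
[3+:4] type=2 & 0xf = 0x2; word=0x12
[7+:1] bank=1 & 0x1 = 0x1; word=0x92
word = 0x92 → little-endian bytes:
  [0]=0x92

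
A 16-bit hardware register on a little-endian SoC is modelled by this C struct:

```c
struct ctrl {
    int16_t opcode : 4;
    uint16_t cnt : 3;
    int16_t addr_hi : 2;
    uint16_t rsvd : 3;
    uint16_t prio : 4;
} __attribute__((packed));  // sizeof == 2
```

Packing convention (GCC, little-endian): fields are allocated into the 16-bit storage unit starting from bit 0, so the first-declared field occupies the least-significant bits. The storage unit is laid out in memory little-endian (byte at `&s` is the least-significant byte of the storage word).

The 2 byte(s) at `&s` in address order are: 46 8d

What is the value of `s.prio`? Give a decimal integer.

[0]=0x46 [1]=0x8d (little-endian) → word 0x8d46
opcode:4 @ bit 0 → (0x8d46>>0)&0xf = 0x6
cnt:3 @ bit 4 → (0x8d46>>4)&0x7 = 0x4
addr_hi:2 @ bit 7 → (0x8d46>>7)&0x3 = 0x2
rsvd:3 @ bit 9 → (0x8d46>>9)&0x7 = 0x6
prio:4 @ bit 12 → (0x8d46>>12)&0xf = 0x8  ←

8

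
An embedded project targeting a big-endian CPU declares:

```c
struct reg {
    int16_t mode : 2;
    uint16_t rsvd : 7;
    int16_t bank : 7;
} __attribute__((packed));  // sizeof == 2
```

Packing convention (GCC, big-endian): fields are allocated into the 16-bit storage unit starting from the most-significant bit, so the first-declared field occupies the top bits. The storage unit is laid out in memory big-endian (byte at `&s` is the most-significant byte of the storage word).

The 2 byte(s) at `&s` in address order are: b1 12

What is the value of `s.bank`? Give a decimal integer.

[0]=0xb1 [1]=0x12 (big-endian) → word 0xb112
mode [14+:2] = (word>>14) & 0x3 = 2
rsvd [7+:7] = (word>>7) & 0x7f = 98
bank [0+:7] = (word>>0) & 0x7f = 18  ←
bank signed 7b, MSB=0: value = 18

18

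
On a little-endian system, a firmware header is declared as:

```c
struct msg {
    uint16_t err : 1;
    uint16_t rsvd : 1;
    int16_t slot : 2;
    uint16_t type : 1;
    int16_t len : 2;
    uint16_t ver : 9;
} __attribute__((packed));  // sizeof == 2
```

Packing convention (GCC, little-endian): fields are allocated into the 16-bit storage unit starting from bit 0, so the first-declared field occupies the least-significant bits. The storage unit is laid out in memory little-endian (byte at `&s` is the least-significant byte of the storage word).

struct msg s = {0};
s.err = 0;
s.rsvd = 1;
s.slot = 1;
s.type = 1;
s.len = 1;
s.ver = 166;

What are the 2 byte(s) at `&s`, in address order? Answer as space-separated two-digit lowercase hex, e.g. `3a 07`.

[0+:1] err=0 & 0x1 = 0x0; word=0x0000
[1+:1] rsvd=1 & 0x1 = 0x1; word=0x0002
[2+:2] slot=1 & 0x3 = 0x1; word=0x0006
[4+:1] type=1 & 0x1 = 0x1; word=0x0016
[5+:2] len=1 & 0x3 = 0x1; word=0x0036
[7+:9] ver=166 & 0x1ff = 0xa6; word=0x5336
word = 0x5336 → little-endian bytes:
  [0]=0x36  [1]=0x53

36 53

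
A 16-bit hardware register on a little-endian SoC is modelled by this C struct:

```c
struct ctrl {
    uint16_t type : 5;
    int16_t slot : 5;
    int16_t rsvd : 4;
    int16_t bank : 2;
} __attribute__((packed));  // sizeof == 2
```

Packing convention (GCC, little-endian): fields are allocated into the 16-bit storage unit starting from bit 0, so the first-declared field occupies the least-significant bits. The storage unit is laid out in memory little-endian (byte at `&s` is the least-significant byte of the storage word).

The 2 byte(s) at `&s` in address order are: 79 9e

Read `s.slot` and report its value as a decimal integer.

[0]=0x79 [1]=0x9e (little-endian) → word 0x9e79
type [0+:5] = (word>>0) & 0x1f = 25
slot [5+:5] = (word>>5) & 0x1f = 19  ←
rsvd [10+:4] = (word>>10) & 0xf = 7
bank [14+:2] = (word>>14) & 0x3 = 2
slot signed 5b, MSB=1: 19 - 32 = -13

-13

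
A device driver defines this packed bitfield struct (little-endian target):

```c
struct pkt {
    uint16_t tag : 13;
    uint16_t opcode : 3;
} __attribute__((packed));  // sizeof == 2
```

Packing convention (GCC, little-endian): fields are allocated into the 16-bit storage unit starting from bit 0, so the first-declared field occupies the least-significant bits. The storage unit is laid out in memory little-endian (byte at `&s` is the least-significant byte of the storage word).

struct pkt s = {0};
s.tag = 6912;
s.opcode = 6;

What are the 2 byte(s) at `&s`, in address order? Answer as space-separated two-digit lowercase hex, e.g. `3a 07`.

tag (13b) val=6912 bits=0x1b00 at bit 0: 0x1b00
opcode (3b) val=6 bits=0x6 at bit 13: 0xdb00
word = 0xdb00 → little-endian bytes:
  [0]=0x00  [1]=0xdb

00 db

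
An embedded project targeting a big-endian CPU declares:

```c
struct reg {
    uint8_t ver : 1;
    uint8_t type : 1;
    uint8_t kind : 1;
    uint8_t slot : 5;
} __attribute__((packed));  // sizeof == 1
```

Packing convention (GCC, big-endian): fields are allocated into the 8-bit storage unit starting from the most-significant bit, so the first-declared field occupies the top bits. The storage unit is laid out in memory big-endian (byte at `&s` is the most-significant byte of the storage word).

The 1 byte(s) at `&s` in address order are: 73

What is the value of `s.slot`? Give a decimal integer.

[0]=0x73 (big-endian) → word 0x73
ver:1 @ bit 7 → (0x73>>7)&0x1 = 0x0
type:1 @ bit 6 → (0x73>>6)&0x1 = 0x1
kind:1 @ bit 5 → (0x73>>5)&0x1 = 0x1
slot:5 @ bit 0 → (0x73>>0)&0x1f = 0x13  ←

19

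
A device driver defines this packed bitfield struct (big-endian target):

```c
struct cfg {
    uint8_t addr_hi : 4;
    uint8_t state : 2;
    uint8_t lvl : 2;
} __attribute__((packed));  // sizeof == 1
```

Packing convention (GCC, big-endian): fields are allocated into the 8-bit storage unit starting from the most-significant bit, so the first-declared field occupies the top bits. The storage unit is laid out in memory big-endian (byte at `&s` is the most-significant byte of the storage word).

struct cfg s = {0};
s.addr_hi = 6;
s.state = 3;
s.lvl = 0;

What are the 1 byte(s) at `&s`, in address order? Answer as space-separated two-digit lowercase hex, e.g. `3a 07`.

6c

[4+:4] addr_hi=6 & 0xf = 0x6; word=0x60
[2+:2] state=3 & 0x3 = 0x3; word=0x6c
[0+:2] lvl=0 & 0x3 = 0x0; word=0x6c
word = 0x6c → big-endian bytes:
  [0]=0x6c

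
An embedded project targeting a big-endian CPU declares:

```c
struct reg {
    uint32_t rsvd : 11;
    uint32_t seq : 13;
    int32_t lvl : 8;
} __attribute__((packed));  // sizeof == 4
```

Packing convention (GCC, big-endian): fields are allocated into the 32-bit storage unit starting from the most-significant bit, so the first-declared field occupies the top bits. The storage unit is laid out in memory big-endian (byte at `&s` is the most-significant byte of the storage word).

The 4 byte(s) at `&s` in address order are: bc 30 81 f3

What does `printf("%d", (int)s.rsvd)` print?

[0]=0xbc [1]=0x30 [2]=0x81 [3]=0xf3 (big-endian) → word 0xbc3081f3
rsvd:11 @ bit 21 → (0xbc3081f3>>21)&0x7ff = 0x5e1  ←
seq:13 @ bit 8 → (0xbc3081f3>>8)&0x1fff = 0x1081
lvl:8 @ bit 0 → (0xbc3081f3>>0)&0xff = 0xf3

1505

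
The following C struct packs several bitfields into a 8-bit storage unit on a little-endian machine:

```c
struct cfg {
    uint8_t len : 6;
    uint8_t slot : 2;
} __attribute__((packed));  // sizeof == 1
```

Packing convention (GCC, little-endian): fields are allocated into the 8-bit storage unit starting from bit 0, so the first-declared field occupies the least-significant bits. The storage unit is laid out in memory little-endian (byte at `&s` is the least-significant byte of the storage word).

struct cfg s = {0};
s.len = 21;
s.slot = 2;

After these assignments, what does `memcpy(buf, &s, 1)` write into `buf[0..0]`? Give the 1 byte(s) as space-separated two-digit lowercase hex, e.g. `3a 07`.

[0+:6] len=21 & 0x3f = 0x15; word=0x15
[6+:2] slot=2 & 0x3 = 0x2; word=0x95
word = 0x95 → little-endian bytes:
  [0]=0x95

95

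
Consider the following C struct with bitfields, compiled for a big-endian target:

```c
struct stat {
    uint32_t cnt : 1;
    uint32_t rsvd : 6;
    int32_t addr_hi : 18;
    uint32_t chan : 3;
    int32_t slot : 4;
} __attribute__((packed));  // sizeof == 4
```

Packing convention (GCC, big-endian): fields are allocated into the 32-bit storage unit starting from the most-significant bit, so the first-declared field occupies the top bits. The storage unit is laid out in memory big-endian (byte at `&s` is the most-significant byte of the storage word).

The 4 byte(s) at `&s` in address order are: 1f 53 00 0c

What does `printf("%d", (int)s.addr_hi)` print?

[0]=0x1f [1]=0x53 [2]=0x00 [3]=0x0c (big-endian) → word 0x1f53000c
cnt [31+:1] = (word>>31) & 0x1 = 0
rsvd [25+:6] = (word>>25) & 0x3f = 15
addr_hi [7+:18] = (word>>7) & 0x3ffff = 173568  ←
chan [4+:3] = (word>>4) & 0x7 = 0
slot [0+:4] = (word>>0) & 0xf = 12
addr_hi signed 18b, MSB=1: 173568 - 262144 = -88576

-88576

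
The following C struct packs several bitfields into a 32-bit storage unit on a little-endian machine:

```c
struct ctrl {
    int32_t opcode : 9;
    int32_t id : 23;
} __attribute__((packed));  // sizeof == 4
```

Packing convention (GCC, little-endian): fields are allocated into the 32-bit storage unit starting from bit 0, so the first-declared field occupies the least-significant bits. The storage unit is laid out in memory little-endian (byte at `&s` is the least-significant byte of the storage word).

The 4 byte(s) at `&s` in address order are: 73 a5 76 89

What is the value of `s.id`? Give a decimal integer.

-3884206

[0]=0x73 [1]=0xa5 [2]=0x76 [3]=0x89 (little-endian) → word 0x8976a573
opcode [0+:9] = (word>>0) & 0x1ff = 371
id [9+:23] = (word>>9) & 0x7fffff = 4504402  ←
id signed 23b, MSB=1: 4504402 - 8388608 = -3884206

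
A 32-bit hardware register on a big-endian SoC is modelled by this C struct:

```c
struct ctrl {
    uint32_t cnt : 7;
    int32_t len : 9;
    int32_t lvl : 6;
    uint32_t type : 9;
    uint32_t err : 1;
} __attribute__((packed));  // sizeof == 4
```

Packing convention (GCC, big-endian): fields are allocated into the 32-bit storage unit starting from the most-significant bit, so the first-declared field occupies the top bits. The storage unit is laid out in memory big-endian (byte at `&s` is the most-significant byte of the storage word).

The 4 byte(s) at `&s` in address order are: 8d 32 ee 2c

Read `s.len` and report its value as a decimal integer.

-206

[0]=0x8d [1]=0x32 [2]=0xee [3]=0x2c (big-endian) → word 0x8d32ee2c
cnt:7 @ bit 25 → (0x8d32ee2c>>25)&0x7f = 0x46
len:9 @ bit 16 → (0x8d32ee2c>>16)&0x1ff = 0x132  ←
lvl:6 @ bit 10 → (0x8d32ee2c>>10)&0x3f = 0x3b
type:9 @ bit 1 → (0x8d32ee2c>>1)&0x1ff = 0x116
err:1 @ bit 0 → (0x8d32ee2c>>0)&0x1 = 0x0
len signed 9b, MSB=1: 306 - 512 = -206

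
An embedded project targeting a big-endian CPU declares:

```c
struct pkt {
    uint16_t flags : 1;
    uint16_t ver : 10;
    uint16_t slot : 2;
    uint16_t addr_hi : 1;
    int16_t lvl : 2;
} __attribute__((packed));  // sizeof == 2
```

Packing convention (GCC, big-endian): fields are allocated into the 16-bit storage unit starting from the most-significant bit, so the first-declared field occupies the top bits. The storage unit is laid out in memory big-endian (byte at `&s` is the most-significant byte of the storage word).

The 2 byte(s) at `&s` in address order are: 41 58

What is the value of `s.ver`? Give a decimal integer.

[0]=0x41 [1]=0x58 (big-endian) → word 0x4158
flags [15+:1] = (word>>15) & 0x1 = 0
ver [5+:10] = (word>>5) & 0x3ff = 522  ←
slot [3+:2] = (word>>3) & 0x3 = 3
addr_hi [2+:1] = (word>>2) & 0x1 = 0
lvl [0+:2] = (word>>0) & 0x3 = 0

522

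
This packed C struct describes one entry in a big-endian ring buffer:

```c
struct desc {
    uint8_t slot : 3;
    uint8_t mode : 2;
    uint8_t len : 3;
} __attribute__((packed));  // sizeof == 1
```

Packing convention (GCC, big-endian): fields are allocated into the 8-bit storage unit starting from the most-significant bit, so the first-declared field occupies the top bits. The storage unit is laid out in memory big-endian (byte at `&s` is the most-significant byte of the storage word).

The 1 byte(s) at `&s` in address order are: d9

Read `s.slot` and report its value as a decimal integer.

6

[0]=0xd9 (big-endian) → word 0xd9
slot [5+:3] = (word>>5) & 0x7 = 6  ←
mode [3+:2] = (word>>3) & 0x3 = 3
len [0+:3] = (word>>0) & 0x7 = 1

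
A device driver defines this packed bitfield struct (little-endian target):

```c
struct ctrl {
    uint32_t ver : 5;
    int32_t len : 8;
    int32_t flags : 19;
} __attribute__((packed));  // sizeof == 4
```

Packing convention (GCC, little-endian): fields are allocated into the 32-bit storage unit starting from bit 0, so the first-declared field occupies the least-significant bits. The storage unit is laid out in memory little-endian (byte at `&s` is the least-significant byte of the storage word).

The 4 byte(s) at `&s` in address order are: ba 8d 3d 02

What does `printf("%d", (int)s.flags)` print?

[0]=0xba [1]=0x8d [2]=0x3d [3]=0x02 (little-endian) → word 0x023d8dba
ver:5 @ bit 0 → (0x023d8dba>>0)&0x1f = 0x1a
len:8 @ bit 5 → (0x023d8dba>>5)&0xff = 0x6d
flags:19 @ bit 13 → (0x023d8dba>>13)&0x7ffff = 0x11ec  ←
flags signed 19b, MSB=0: value = 4588

4588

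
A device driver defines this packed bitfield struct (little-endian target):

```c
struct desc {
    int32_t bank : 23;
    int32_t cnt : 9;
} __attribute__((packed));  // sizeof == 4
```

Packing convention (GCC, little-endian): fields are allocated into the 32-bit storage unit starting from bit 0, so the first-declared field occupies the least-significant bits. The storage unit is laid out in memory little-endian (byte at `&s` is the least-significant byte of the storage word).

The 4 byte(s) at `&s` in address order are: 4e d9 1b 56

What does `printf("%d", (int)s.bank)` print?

[0]=0x4e [1]=0xd9 [2]=0x1b [3]=0x56 (little-endian) → word 0x561bd94e
bank [0+:23] = (word>>0) & 0x7fffff = 1825102  ←
cnt [23+:9] = (word>>23) & 0x1ff = 172
bank signed 23b, MSB=0: value = 1825102

1825102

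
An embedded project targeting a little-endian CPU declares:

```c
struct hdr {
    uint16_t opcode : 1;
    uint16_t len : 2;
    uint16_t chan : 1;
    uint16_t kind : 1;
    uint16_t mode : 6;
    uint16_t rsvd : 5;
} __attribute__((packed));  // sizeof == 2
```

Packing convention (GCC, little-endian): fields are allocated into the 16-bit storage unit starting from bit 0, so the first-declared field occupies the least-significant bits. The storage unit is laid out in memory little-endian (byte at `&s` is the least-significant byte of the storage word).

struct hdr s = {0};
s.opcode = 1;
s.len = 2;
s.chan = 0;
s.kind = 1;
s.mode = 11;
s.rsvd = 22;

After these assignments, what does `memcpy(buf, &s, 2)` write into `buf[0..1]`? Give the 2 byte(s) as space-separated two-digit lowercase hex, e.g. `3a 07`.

opcode (1b) val=1 bits=0x1 at bit 0: 0x0001
len (2b) val=2 bits=0x2 at bit 1: 0x0005
chan (1b) val=0 bits=0x0 at bit 3: 0x0005
kind (1b) val=1 bits=0x1 at bit 4: 0x0015
mode (6b) val=11 bits=0xb at bit 5: 0x0175
rsvd (5b) val=22 bits=0x16 at bit 11: 0xb175
word = 0xb175 → little-endian bytes:
  [0]=0x75  [1]=0xb1

75 b1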